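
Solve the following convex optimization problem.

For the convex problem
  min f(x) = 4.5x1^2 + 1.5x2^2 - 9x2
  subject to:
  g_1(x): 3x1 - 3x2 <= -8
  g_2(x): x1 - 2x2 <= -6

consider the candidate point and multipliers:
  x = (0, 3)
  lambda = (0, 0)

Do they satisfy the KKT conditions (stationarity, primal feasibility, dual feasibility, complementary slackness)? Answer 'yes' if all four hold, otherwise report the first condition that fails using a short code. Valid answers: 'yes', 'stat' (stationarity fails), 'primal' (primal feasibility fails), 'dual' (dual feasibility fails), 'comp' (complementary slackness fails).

Gradient of f: grad f(x) = Q x + c = (0, 0)
Constraint values g_i(x) = a_i^T x - b_i:
  g_1((0, 3)) = -1
  g_2((0, 3)) = 0
Stationarity residual: grad f(x) + sum_i lambda_i a_i = (0, 0)
  -> stationarity OK
Primal feasibility (all g_i <= 0): OK
Dual feasibility (all lambda_i >= 0): OK
Complementary slackness (lambda_i * g_i(x) = 0 for all i): OK

Verdict: yes, KKT holds.

yes


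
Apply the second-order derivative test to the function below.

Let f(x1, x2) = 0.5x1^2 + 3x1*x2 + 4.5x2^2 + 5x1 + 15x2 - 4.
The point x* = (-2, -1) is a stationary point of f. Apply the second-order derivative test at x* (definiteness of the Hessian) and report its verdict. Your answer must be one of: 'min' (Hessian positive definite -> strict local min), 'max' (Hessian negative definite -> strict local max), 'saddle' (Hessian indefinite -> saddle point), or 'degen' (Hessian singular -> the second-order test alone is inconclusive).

Compute the Hessian H = grad^2 f:
  H = [[1, 3], [3, 9]]
Verify stationarity: grad f(x*) = H x* + g = (0, 0).
Eigenvalues of H: 0, 10.
H has a zero eigenvalue (singular; positive semidefinite but not definite), so H is neither positive definite, negative definite, nor indefinite. The second-order test alone is inconclusive -> degen.
(Indeed, f is constant along the null direction of H through x*, so x* is not a strict local extremum.)

degen


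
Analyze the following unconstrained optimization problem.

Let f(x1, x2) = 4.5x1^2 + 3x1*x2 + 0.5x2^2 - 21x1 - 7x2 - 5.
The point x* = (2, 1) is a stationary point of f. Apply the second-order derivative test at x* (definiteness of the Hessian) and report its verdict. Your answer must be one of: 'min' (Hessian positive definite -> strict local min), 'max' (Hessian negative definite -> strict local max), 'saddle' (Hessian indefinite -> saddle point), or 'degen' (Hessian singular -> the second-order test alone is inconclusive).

Compute the Hessian H = grad^2 f:
  H = [[9, 3], [3, 1]]
Verify stationarity: grad f(x*) = H x* + g = (0, 0).
Eigenvalues of H: 0, 10.
H has a zero eigenvalue (singular; positive semidefinite but not definite), so H is neither positive definite, negative definite, nor indefinite. The second-order test alone is inconclusive -> degen.
(Indeed, f is constant along the null direction of H through x*, so x* is not a strict local extremum.)

degen


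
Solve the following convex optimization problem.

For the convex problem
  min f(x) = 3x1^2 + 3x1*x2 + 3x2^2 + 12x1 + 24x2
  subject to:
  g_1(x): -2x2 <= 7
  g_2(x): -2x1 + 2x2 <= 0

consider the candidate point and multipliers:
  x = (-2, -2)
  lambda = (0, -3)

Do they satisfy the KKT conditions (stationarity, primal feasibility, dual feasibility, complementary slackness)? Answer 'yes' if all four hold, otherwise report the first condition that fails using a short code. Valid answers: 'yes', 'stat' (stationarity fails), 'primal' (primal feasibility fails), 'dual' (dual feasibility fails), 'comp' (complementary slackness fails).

Gradient of f: grad f(x) = Q x + c = (-6, 6)
Constraint values g_i(x) = a_i^T x - b_i:
  g_1((-2, -2)) = -3
  g_2((-2, -2)) = 0
Stationarity residual: grad f(x) + sum_i lambda_i a_i = (0, 0)
  -> stationarity OK
Primal feasibility (all g_i <= 0): OK
Dual feasibility (all lambda_i >= 0): FAILS
Complementary slackness (lambda_i * g_i(x) = 0 for all i): OK

Verdict: the first failing condition is dual_feasibility -> dual.

dual


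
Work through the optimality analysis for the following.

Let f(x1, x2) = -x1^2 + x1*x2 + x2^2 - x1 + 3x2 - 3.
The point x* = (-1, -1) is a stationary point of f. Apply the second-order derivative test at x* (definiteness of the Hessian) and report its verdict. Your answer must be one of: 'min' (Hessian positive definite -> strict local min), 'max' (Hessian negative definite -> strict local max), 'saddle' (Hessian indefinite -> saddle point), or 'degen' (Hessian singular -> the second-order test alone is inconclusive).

Compute the Hessian H = grad^2 f:
  H = [[-2, 1], [1, 2]]
Verify stationarity: grad f(x*) = H x* + g = (0, 0).
Eigenvalues of H: -2.2361, 2.2361.
Eigenvalues have mixed signs, so H is indefinite -> x* is a saddle point.

saddle


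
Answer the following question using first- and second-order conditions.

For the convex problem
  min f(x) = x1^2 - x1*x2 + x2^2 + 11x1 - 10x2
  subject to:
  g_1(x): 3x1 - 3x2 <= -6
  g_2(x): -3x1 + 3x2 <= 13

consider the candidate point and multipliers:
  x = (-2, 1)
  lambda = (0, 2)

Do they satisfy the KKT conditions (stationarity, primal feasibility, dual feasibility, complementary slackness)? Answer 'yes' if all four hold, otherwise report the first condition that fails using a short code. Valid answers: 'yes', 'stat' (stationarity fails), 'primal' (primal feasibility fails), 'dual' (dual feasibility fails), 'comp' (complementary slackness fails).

Gradient of f: grad f(x) = Q x + c = (6, -6)
Constraint values g_i(x) = a_i^T x - b_i:
  g_1((-2, 1)) = -3
  g_2((-2, 1)) = -4
Stationarity residual: grad f(x) + sum_i lambda_i a_i = (0, 0)
  -> stationarity OK
Primal feasibility (all g_i <= 0): OK
Dual feasibility (all lambda_i >= 0): OK
Complementary slackness (lambda_i * g_i(x) = 0 for all i): FAILS

Verdict: the first failing condition is complementary_slackness -> comp.

comp


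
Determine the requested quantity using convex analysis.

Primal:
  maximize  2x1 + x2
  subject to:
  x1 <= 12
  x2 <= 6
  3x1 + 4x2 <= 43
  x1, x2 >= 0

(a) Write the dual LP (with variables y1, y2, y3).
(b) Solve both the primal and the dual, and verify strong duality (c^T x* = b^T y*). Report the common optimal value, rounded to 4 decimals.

The standard primal-dual pair for 'max c^T x s.t. A x <= b, x >= 0' is:
  Dual:  min b^T y  s.t.  A^T y >= c,  y >= 0.

So the dual LP is:
  minimize  12y1 + 6y2 + 43y3
  subject to:
    y1 + 3y3 >= 2
    y2 + 4y3 >= 1
    y1, y2, y3 >= 0

Solving the primal: x* = (12, 1.75).
  primal value c^T x* = 25.75.
Solving the dual: y* = (1.25, 0, 0.25).
  dual value b^T y* = 25.75.
Strong duality: c^T x* = b^T y*. Confirmed.

25.75


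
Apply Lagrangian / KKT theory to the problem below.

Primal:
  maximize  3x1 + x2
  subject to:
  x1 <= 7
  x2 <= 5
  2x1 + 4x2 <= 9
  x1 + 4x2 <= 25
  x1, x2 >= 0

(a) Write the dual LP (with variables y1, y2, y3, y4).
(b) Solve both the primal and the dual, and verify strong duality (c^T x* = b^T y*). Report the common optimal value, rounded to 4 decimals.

The standard primal-dual pair for 'max c^T x s.t. A x <= b, x >= 0' is:
  Dual:  min b^T y  s.t.  A^T y >= c,  y >= 0.

So the dual LP is:
  minimize  7y1 + 5y2 + 9y3 + 25y4
  subject to:
    y1 + 2y3 + y4 >= 3
    y2 + 4y3 + 4y4 >= 1
    y1, y2, y3, y4 >= 0

Solving the primal: x* = (4.5, 0).
  primal value c^T x* = 13.5.
Solving the dual: y* = (0, 0, 1.5, 0).
  dual value b^T y* = 13.5.
Strong duality: c^T x* = b^T y*. Confirmed.

13.5


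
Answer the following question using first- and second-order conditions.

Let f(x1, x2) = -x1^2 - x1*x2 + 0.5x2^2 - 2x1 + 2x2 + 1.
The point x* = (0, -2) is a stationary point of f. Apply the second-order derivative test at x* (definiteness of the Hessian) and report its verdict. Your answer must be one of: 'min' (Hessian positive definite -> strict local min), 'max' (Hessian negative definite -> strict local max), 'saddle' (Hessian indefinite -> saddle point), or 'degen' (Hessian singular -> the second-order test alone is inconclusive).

Compute the Hessian H = grad^2 f:
  H = [[-2, -1], [-1, 1]]
Verify stationarity: grad f(x*) = H x* + g = (0, 0).
Eigenvalues of H: -2.3028, 1.3028.
Eigenvalues have mixed signs, so H is indefinite -> x* is a saddle point.

saddle


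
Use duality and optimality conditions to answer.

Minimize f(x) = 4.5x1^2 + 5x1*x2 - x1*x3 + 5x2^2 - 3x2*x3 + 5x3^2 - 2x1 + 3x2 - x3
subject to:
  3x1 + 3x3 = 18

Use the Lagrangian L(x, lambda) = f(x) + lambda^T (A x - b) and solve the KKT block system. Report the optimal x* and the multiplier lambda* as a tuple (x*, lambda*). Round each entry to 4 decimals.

Form the Lagrangian:
  L(x, lambda) = (1/2) x^T Q x + c^T x + lambda^T (A x - b)
Stationarity (grad_x L = 0): Q x + c + A^T lambda = 0.
Primal feasibility: A x = b.

This gives the KKT block system:
  [ Q   A^T ] [ x     ]   [-c ]
  [ A    0  ] [ lambda ] = [ b ]

Solving the linear system:
  x*      = (3.7671, -1.5137, 2.2329)
  lambda* = (-7.3676)
  f(x*)   = 59.1541

x* = (3.7671, -1.5137, 2.2329), lambda* = (-7.3676)


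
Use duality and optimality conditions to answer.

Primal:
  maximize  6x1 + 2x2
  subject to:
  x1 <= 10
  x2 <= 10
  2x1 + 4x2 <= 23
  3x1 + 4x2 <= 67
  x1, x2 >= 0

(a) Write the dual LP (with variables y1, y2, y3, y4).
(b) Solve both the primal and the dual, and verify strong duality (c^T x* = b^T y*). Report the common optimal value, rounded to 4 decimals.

The standard primal-dual pair for 'max c^T x s.t. A x <= b, x >= 0' is:
  Dual:  min b^T y  s.t.  A^T y >= c,  y >= 0.

So the dual LP is:
  minimize  10y1 + 10y2 + 23y3 + 67y4
  subject to:
    y1 + 2y3 + 3y4 >= 6
    y2 + 4y3 + 4y4 >= 2
    y1, y2, y3, y4 >= 0

Solving the primal: x* = (10, 0.75).
  primal value c^T x* = 61.5.
Solving the dual: y* = (5, 0, 0.5, 0).
  dual value b^T y* = 61.5.
Strong duality: c^T x* = b^T y*. Confirmed.

61.5


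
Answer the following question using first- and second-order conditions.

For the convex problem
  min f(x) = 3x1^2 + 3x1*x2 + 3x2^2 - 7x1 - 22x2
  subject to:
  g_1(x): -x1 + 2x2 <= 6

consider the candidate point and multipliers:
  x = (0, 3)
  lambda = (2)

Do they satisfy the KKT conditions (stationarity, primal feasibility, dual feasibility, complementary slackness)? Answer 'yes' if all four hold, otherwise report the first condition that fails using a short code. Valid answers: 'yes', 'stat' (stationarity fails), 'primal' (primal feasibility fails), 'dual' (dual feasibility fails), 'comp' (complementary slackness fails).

Gradient of f: grad f(x) = Q x + c = (2, -4)
Constraint values g_i(x) = a_i^T x - b_i:
  g_1((0, 3)) = 0
Stationarity residual: grad f(x) + sum_i lambda_i a_i = (0, 0)
  -> stationarity OK
Primal feasibility (all g_i <= 0): OK
Dual feasibility (all lambda_i >= 0): OK
Complementary slackness (lambda_i * g_i(x) = 0 for all i): OK

Verdict: yes, KKT holds.

yes


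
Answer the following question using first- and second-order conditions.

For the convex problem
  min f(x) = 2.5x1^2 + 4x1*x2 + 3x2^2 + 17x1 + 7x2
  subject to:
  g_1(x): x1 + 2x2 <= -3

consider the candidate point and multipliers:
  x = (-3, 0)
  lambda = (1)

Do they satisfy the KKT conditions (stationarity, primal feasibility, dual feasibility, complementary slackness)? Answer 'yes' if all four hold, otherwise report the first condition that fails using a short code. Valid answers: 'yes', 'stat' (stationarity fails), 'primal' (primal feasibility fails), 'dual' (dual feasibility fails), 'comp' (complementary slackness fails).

Gradient of f: grad f(x) = Q x + c = (2, -5)
Constraint values g_i(x) = a_i^T x - b_i:
  g_1((-3, 0)) = 0
Stationarity residual: grad f(x) + sum_i lambda_i a_i = (3, -3)
  -> stationarity FAILS
Primal feasibility (all g_i <= 0): OK
Dual feasibility (all lambda_i >= 0): OK
Complementary slackness (lambda_i * g_i(x) = 0 for all i): OK

Verdict: the first failing condition is stationarity -> stat.

stat


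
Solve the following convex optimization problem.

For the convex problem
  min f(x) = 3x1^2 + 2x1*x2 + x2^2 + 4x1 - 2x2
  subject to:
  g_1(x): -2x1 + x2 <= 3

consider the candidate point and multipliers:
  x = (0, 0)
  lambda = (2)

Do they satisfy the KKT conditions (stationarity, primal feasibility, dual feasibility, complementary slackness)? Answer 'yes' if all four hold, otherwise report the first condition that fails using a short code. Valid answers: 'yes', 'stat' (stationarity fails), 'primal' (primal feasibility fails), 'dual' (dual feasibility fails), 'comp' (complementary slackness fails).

Gradient of f: grad f(x) = Q x + c = (4, -2)
Constraint values g_i(x) = a_i^T x - b_i:
  g_1((0, 0)) = -3
Stationarity residual: grad f(x) + sum_i lambda_i a_i = (0, 0)
  -> stationarity OK
Primal feasibility (all g_i <= 0): OK
Dual feasibility (all lambda_i >= 0): OK
Complementary slackness (lambda_i * g_i(x) = 0 for all i): FAILS

Verdict: the first failing condition is complementary_slackness -> comp.

comp


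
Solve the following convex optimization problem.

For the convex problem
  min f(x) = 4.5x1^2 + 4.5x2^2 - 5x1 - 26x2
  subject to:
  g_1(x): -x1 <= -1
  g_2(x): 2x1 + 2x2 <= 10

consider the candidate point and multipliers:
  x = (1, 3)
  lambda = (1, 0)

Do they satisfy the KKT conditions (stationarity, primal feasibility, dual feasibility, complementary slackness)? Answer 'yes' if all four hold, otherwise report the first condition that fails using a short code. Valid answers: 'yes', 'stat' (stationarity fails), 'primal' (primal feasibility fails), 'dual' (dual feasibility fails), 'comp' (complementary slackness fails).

Gradient of f: grad f(x) = Q x + c = (4, 1)
Constraint values g_i(x) = a_i^T x - b_i:
  g_1((1, 3)) = 0
  g_2((1, 3)) = -2
Stationarity residual: grad f(x) + sum_i lambda_i a_i = (3, 1)
  -> stationarity FAILS
Primal feasibility (all g_i <= 0): OK
Dual feasibility (all lambda_i >= 0): OK
Complementary slackness (lambda_i * g_i(x) = 0 for all i): OK

Verdict: the first failing condition is stationarity -> stat.

stat


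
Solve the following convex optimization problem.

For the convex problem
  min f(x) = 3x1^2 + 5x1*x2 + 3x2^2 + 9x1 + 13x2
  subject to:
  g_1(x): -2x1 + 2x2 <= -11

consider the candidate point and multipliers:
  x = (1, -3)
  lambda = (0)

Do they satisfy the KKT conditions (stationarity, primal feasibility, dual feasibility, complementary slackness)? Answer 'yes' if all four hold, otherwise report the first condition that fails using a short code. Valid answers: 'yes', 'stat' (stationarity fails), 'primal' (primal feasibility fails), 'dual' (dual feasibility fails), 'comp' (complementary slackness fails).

Gradient of f: grad f(x) = Q x + c = (0, 0)
Constraint values g_i(x) = a_i^T x - b_i:
  g_1((1, -3)) = 3
Stationarity residual: grad f(x) + sum_i lambda_i a_i = (0, 0)
  -> stationarity OK
Primal feasibility (all g_i <= 0): FAILS
Dual feasibility (all lambda_i >= 0): OK
Complementary slackness (lambda_i * g_i(x) = 0 for all i): OK

Verdict: the first failing condition is primal_feasibility -> primal.

primal


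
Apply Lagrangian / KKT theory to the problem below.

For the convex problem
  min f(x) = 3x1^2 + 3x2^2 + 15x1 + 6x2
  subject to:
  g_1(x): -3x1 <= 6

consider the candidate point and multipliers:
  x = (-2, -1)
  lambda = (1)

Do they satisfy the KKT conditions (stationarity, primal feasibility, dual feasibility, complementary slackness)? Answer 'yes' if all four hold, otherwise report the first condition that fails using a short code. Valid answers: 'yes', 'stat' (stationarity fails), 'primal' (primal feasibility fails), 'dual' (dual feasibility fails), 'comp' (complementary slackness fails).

Gradient of f: grad f(x) = Q x + c = (3, 0)
Constraint values g_i(x) = a_i^T x - b_i:
  g_1((-2, -1)) = 0
Stationarity residual: grad f(x) + sum_i lambda_i a_i = (0, 0)
  -> stationarity OK
Primal feasibility (all g_i <= 0): OK
Dual feasibility (all lambda_i >= 0): OK
Complementary slackness (lambda_i * g_i(x) = 0 for all i): OK

Verdict: yes, KKT holds.

yes


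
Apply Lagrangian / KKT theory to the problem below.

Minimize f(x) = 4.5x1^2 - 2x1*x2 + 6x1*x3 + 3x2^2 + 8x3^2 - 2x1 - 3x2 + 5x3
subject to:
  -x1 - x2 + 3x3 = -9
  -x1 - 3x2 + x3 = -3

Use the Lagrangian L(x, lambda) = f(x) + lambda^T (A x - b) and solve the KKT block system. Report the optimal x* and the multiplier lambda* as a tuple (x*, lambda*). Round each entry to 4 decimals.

Form the Lagrangian:
  L(x, lambda) = (1/2) x^T Q x + c^T x + lambda^T (A x - b)
Stationarity (grad_x L = 0): Q x + c + A^T lambda = 0.
Primal feasibility: A x = b.

This gives the KKT block system:
  [ Q   A^T ] [ x     ]   [-c ]
  [ A    0  ] [ lambda ] = [ b ]

Solving the linear system:
  x*      = (2.087, -0.5217, -2.4783)
  lambda* = (9.587, -6.6304)
  f(x*)   = 25.6957

x* = (2.087, -0.5217, -2.4783), lambda* = (9.587, -6.6304)


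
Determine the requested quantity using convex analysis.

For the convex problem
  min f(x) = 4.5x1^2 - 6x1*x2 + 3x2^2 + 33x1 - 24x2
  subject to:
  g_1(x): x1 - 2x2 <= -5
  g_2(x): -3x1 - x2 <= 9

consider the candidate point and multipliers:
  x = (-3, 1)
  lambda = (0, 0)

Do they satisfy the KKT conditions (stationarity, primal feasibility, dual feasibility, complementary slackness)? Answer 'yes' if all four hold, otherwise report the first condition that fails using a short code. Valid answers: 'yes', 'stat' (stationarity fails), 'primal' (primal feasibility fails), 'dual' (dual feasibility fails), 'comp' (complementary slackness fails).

Gradient of f: grad f(x) = Q x + c = (0, 0)
Constraint values g_i(x) = a_i^T x - b_i:
  g_1((-3, 1)) = 0
  g_2((-3, 1)) = -1
Stationarity residual: grad f(x) + sum_i lambda_i a_i = (0, 0)
  -> stationarity OK
Primal feasibility (all g_i <= 0): OK
Dual feasibility (all lambda_i >= 0): OK
Complementary slackness (lambda_i * g_i(x) = 0 for all i): OK

Verdict: yes, KKT holds.

yes


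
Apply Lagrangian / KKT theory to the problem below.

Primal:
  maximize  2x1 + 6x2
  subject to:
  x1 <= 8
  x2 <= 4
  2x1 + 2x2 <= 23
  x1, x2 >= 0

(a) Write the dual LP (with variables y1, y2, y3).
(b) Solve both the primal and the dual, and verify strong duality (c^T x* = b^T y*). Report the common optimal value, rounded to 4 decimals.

The standard primal-dual pair for 'max c^T x s.t. A x <= b, x >= 0' is:
  Dual:  min b^T y  s.t.  A^T y >= c,  y >= 0.

So the dual LP is:
  minimize  8y1 + 4y2 + 23y3
  subject to:
    y1 + 2y3 >= 2
    y2 + 2y3 >= 6
    y1, y2, y3 >= 0

Solving the primal: x* = (7.5, 4).
  primal value c^T x* = 39.
Solving the dual: y* = (0, 4, 1).
  dual value b^T y* = 39.
Strong duality: c^T x* = b^T y*. Confirmed.

39


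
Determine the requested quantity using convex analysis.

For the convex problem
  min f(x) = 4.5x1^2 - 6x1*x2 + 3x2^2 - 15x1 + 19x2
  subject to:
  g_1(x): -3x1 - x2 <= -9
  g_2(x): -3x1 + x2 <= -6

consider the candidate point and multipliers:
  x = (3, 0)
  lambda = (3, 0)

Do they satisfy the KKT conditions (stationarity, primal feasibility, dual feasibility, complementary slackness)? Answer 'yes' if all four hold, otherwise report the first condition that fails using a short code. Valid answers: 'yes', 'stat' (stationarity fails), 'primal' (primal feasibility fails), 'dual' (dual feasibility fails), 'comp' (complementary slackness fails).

Gradient of f: grad f(x) = Q x + c = (12, 1)
Constraint values g_i(x) = a_i^T x - b_i:
  g_1((3, 0)) = 0
  g_2((3, 0)) = -3
Stationarity residual: grad f(x) + sum_i lambda_i a_i = (3, -2)
  -> stationarity FAILS
Primal feasibility (all g_i <= 0): OK
Dual feasibility (all lambda_i >= 0): OK
Complementary slackness (lambda_i * g_i(x) = 0 for all i): OK

Verdict: the first failing condition is stationarity -> stat.

stat


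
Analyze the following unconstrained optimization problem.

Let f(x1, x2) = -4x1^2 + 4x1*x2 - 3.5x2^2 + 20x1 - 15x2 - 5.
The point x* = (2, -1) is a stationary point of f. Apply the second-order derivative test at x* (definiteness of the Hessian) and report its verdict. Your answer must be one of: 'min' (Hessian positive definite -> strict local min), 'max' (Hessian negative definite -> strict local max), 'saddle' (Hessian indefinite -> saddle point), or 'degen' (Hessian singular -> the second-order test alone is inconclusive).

Compute the Hessian H = grad^2 f:
  H = [[-8, 4], [4, -7]]
Verify stationarity: grad f(x*) = H x* + g = (0, 0).
Eigenvalues of H: -11.5311, -3.4689.
Both eigenvalues < 0, so H is negative definite -> x* is a strict local max.

max


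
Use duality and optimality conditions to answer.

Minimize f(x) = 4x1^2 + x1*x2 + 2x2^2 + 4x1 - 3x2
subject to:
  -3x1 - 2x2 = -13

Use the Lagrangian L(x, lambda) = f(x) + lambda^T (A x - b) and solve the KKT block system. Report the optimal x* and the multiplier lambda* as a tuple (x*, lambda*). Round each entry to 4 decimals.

Form the Lagrangian:
  L(x, lambda) = (1/2) x^T Q x + c^T x + lambda^T (A x - b)
Stationarity (grad_x L = 0): Q x + c + A^T lambda = 0.
Primal feasibility: A x = b.

This gives the KKT block system:
  [ Q   A^T ] [ x     ]   [-c ]
  [ A    0  ] [ lambda ] = [ b ]

Solving the linear system:
  x*      = (1.7143, 3.9286)
  lambda* = (7.2143)
  f(x*)   = 44.4286

x* = (1.7143, 3.9286), lambda* = (7.2143)


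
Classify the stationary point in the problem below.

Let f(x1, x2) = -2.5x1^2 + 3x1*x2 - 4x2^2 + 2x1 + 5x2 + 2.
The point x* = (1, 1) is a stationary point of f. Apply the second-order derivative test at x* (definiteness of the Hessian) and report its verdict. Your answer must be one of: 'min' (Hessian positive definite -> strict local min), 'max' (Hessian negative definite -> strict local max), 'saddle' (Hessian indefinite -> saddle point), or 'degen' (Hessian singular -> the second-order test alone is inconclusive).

Compute the Hessian H = grad^2 f:
  H = [[-5, 3], [3, -8]]
Verify stationarity: grad f(x*) = H x* + g = (0, 0).
Eigenvalues of H: -9.8541, -3.1459.
Both eigenvalues < 0, so H is negative definite -> x* is a strict local max.

max


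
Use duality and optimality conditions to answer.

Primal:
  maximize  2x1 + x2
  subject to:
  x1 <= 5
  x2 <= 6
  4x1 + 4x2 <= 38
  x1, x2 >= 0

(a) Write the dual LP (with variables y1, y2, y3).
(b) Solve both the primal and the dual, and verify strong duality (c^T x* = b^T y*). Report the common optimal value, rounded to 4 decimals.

The standard primal-dual pair for 'max c^T x s.t. A x <= b, x >= 0' is:
  Dual:  min b^T y  s.t.  A^T y >= c,  y >= 0.

So the dual LP is:
  minimize  5y1 + 6y2 + 38y3
  subject to:
    y1 + 4y3 >= 2
    y2 + 4y3 >= 1
    y1, y2, y3 >= 0

Solving the primal: x* = (5, 4.5).
  primal value c^T x* = 14.5.
Solving the dual: y* = (1, 0, 0.25).
  dual value b^T y* = 14.5.
Strong duality: c^T x* = b^T y*. Confirmed.

14.5


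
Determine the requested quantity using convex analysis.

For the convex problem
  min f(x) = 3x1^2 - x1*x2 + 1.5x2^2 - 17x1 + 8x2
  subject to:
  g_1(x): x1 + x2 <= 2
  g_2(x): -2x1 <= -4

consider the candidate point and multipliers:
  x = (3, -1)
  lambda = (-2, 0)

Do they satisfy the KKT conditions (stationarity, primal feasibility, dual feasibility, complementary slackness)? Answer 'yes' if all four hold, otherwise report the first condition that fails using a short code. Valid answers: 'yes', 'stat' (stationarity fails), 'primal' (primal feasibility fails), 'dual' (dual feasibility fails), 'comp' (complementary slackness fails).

Gradient of f: grad f(x) = Q x + c = (2, 2)
Constraint values g_i(x) = a_i^T x - b_i:
  g_1((3, -1)) = 0
  g_2((3, -1)) = -2
Stationarity residual: grad f(x) + sum_i lambda_i a_i = (0, 0)
  -> stationarity OK
Primal feasibility (all g_i <= 0): OK
Dual feasibility (all lambda_i >= 0): FAILS
Complementary slackness (lambda_i * g_i(x) = 0 for all i): OK

Verdict: the first failing condition is dual_feasibility -> dual.

dual


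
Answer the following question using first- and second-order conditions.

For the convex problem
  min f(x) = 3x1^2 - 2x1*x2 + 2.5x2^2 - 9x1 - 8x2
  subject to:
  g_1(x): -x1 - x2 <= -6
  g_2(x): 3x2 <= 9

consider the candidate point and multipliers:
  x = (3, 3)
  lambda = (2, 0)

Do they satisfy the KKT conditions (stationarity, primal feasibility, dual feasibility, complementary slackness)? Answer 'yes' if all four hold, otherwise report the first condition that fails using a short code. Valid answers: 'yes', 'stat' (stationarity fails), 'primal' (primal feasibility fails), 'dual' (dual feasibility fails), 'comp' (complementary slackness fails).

Gradient of f: grad f(x) = Q x + c = (3, 1)
Constraint values g_i(x) = a_i^T x - b_i:
  g_1((3, 3)) = 0
  g_2((3, 3)) = 0
Stationarity residual: grad f(x) + sum_i lambda_i a_i = (1, -1)
  -> stationarity FAILS
Primal feasibility (all g_i <= 0): OK
Dual feasibility (all lambda_i >= 0): OK
Complementary slackness (lambda_i * g_i(x) = 0 for all i): OK

Verdict: the first failing condition is stationarity -> stat.

stat


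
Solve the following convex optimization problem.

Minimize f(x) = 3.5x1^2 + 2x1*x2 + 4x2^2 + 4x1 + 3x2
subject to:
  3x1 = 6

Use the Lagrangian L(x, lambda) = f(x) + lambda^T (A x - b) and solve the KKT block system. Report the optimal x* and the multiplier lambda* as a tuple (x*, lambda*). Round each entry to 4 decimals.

Form the Lagrangian:
  L(x, lambda) = (1/2) x^T Q x + c^T x + lambda^T (A x - b)
Stationarity (grad_x L = 0): Q x + c + A^T lambda = 0.
Primal feasibility: A x = b.

This gives the KKT block system:
  [ Q   A^T ] [ x     ]   [-c ]
  [ A    0  ] [ lambda ] = [ b ]

Solving the linear system:
  x*      = (2, -0.875)
  lambda* = (-5.4167)
  f(x*)   = 18.9375

x* = (2, -0.875), lambda* = (-5.4167)


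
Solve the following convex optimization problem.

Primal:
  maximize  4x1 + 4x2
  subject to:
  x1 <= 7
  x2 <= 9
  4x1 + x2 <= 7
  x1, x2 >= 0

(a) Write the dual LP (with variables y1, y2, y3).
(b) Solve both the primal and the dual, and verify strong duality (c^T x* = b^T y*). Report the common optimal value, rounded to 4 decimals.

The standard primal-dual pair for 'max c^T x s.t. A x <= b, x >= 0' is:
  Dual:  min b^T y  s.t.  A^T y >= c,  y >= 0.

So the dual LP is:
  minimize  7y1 + 9y2 + 7y3
  subject to:
    y1 + 4y3 >= 4
    y2 + y3 >= 4
    y1, y2, y3 >= 0

Solving the primal: x* = (0, 7).
  primal value c^T x* = 28.
Solving the dual: y* = (0, 0, 4).
  dual value b^T y* = 28.
Strong duality: c^T x* = b^T y*. Confirmed.

28


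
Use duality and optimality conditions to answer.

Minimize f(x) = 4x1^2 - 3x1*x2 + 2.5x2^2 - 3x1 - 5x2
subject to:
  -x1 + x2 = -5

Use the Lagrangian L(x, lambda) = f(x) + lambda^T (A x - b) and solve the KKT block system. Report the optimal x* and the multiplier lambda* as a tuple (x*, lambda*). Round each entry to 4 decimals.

Form the Lagrangian:
  L(x, lambda) = (1/2) x^T Q x + c^T x + lambda^T (A x - b)
Stationarity (grad_x L = 0): Q x + c + A^T lambda = 0.
Primal feasibility: A x = b.

This gives the KKT block system:
  [ Q   A^T ] [ x     ]   [-c ]
  [ A    0  ] [ lambda ] = [ b ]

Solving the linear system:
  x*      = (2.5714, -2.4286)
  lambda* = (24.8571)
  f(x*)   = 64.3571

x* = (2.5714, -2.4286), lambda* = (24.8571)


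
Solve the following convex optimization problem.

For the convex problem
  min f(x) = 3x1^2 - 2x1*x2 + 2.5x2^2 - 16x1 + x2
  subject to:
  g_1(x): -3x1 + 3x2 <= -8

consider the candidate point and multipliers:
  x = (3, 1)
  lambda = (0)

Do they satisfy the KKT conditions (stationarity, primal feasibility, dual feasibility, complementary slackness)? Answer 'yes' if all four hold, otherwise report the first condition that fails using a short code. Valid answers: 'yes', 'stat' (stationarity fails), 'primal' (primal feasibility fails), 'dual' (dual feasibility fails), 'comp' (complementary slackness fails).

Gradient of f: grad f(x) = Q x + c = (0, 0)
Constraint values g_i(x) = a_i^T x - b_i:
  g_1((3, 1)) = 2
Stationarity residual: grad f(x) + sum_i lambda_i a_i = (0, 0)
  -> stationarity OK
Primal feasibility (all g_i <= 0): FAILS
Dual feasibility (all lambda_i >= 0): OK
Complementary slackness (lambda_i * g_i(x) = 0 for all i): OK

Verdict: the first failing condition is primal_feasibility -> primal.

primal


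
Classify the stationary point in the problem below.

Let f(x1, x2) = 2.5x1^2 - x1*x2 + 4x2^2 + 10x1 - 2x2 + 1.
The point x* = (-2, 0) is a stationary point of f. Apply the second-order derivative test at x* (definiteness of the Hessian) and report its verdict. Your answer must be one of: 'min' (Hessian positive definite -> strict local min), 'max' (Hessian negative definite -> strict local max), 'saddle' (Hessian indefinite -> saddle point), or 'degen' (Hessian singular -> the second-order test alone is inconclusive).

Compute the Hessian H = grad^2 f:
  H = [[5, -1], [-1, 8]]
Verify stationarity: grad f(x*) = H x* + g = (0, 0).
Eigenvalues of H: 4.6972, 8.3028.
Both eigenvalues > 0, so H is positive definite -> x* is a strict local min.

min


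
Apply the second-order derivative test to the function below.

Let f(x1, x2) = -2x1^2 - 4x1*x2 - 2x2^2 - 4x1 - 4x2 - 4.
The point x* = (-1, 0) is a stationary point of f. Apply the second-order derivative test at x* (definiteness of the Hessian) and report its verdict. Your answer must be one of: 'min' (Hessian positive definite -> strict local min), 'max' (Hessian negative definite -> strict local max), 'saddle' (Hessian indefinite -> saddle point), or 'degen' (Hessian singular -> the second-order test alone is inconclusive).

Compute the Hessian H = grad^2 f:
  H = [[-4, -4], [-4, -4]]
Verify stationarity: grad f(x*) = H x* + g = (0, 0).
Eigenvalues of H: -8, 0.
H has a zero eigenvalue (singular; negative semidefinite but not definite), so H is neither positive definite, negative definite, nor indefinite. The second-order test alone is inconclusive -> degen.
(Indeed, f is constant along the null direction of H through x*, so x* is not a strict local extremum.)

degen


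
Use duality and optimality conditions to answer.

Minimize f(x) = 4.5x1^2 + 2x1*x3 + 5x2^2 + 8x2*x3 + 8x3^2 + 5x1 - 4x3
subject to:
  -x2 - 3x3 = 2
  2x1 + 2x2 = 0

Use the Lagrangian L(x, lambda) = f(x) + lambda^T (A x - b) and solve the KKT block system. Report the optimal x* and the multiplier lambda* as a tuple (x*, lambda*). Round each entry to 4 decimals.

Form the Lagrangian:
  L(x, lambda) = (1/2) x^T Q x + c^T x + lambda^T (A x - b)
Stationarity (grad_x L = 0): Q x + c + A^T lambda = 0.
Primal feasibility: A x = b.

This gives the KKT block system:
  [ Q   A^T ] [ x     ]   [-c ]
  [ A    0  ] [ lambda ] = [ b ]

Solving the linear system:
  x*      = (-0.245, 0.245, -0.7483)
  lambda* = (-4.8344, -0.649)
  f(x*)   = 5.7185

x* = (-0.245, 0.245, -0.7483), lambda* = (-4.8344, -0.649)


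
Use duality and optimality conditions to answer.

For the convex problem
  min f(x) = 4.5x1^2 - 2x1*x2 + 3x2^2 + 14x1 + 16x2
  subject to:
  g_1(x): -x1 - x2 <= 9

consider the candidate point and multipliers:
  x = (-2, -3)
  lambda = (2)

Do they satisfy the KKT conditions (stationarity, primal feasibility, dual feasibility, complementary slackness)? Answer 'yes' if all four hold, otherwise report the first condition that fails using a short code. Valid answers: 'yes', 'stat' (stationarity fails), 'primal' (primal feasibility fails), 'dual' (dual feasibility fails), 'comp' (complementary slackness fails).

Gradient of f: grad f(x) = Q x + c = (2, 2)
Constraint values g_i(x) = a_i^T x - b_i:
  g_1((-2, -3)) = -4
Stationarity residual: grad f(x) + sum_i lambda_i a_i = (0, 0)
  -> stationarity OK
Primal feasibility (all g_i <= 0): OK
Dual feasibility (all lambda_i >= 0): OK
Complementary slackness (lambda_i * g_i(x) = 0 for all i): FAILS

Verdict: the first failing condition is complementary_slackness -> comp.

comp


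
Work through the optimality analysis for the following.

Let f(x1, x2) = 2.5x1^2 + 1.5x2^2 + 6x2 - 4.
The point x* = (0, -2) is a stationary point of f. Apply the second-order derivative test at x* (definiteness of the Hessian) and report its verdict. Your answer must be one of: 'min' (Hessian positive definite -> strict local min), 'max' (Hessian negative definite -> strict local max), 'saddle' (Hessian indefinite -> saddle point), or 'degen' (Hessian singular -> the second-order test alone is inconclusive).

Compute the Hessian H = grad^2 f:
  H = [[5, 0], [0, 3]]
Verify stationarity: grad f(x*) = H x* + g = (0, 0).
Eigenvalues of H: 3, 5.
Both eigenvalues > 0, so H is positive definite -> x* is a strict local min.

min


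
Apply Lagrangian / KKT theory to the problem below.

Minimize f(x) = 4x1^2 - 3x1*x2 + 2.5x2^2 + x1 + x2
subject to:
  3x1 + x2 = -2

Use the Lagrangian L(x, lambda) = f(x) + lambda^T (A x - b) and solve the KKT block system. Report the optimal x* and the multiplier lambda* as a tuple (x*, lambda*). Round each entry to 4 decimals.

Form the Lagrangian:
  L(x, lambda) = (1/2) x^T Q x + c^T x + lambda^T (A x - b)
Stationarity (grad_x L = 0): Q x + c + A^T lambda = 0.
Primal feasibility: A x = b.

This gives the KKT block system:
  [ Q   A^T ] [ x     ]   [-c ]
  [ A    0  ] [ lambda ] = [ b ]

Solving the linear system:
  x*      = (-0.4789, -0.5634)
  lambda* = (0.3803)
  f(x*)   = -0.1408

x* = (-0.4789, -0.5634), lambda* = (0.3803)


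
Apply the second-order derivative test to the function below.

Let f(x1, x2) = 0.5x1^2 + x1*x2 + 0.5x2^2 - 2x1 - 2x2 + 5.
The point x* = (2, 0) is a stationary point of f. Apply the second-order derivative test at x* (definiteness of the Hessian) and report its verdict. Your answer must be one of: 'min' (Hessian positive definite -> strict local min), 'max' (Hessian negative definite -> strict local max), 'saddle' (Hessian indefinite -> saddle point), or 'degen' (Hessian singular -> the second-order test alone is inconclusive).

Compute the Hessian H = grad^2 f:
  H = [[1, 1], [1, 1]]
Verify stationarity: grad f(x*) = H x* + g = (0, 0).
Eigenvalues of H: 0, 2.
H has a zero eigenvalue (singular; positive semidefinite but not definite), so H is neither positive definite, negative definite, nor indefinite. The second-order test alone is inconclusive -> degen.
(Indeed, f is constant along the null direction of H through x*, so x* is not a strict local extremum.)

degen


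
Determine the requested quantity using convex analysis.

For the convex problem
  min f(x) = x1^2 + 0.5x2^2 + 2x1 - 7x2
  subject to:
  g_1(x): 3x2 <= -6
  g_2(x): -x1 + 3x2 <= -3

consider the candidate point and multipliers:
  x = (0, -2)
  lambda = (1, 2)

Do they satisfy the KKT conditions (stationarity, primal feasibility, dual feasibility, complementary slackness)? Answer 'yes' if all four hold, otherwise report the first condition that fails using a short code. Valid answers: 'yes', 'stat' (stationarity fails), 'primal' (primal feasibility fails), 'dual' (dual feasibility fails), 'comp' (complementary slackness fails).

Gradient of f: grad f(x) = Q x + c = (2, -9)
Constraint values g_i(x) = a_i^T x - b_i:
  g_1((0, -2)) = 0
  g_2((0, -2)) = -3
Stationarity residual: grad f(x) + sum_i lambda_i a_i = (0, 0)
  -> stationarity OK
Primal feasibility (all g_i <= 0): OK
Dual feasibility (all lambda_i >= 0): OK
Complementary slackness (lambda_i * g_i(x) = 0 for all i): FAILS

Verdict: the first failing condition is complementary_slackness -> comp.

comp


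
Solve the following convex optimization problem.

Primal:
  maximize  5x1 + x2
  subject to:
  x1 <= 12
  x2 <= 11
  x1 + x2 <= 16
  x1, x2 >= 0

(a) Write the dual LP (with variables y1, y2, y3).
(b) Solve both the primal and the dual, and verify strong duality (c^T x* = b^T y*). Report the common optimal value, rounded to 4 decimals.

The standard primal-dual pair for 'max c^T x s.t. A x <= b, x >= 0' is:
  Dual:  min b^T y  s.t.  A^T y >= c,  y >= 0.

So the dual LP is:
  minimize  12y1 + 11y2 + 16y3
  subject to:
    y1 + y3 >= 5
    y2 + y3 >= 1
    y1, y2, y3 >= 0

Solving the primal: x* = (12, 4).
  primal value c^T x* = 64.
Solving the dual: y* = (4, 0, 1).
  dual value b^T y* = 64.
Strong duality: c^T x* = b^T y*. Confirmed.

64


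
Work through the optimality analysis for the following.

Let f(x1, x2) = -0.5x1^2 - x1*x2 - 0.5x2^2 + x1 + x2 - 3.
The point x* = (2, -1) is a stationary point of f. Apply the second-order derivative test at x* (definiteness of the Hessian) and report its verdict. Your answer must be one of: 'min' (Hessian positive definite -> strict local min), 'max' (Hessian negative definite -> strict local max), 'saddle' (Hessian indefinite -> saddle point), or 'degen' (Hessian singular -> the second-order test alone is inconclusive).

Compute the Hessian H = grad^2 f:
  H = [[-1, -1], [-1, -1]]
Verify stationarity: grad f(x*) = H x* + g = (0, 0).
Eigenvalues of H: -2, 0.
H has a zero eigenvalue (singular; negative semidefinite but not definite), so H is neither positive definite, negative definite, nor indefinite. The second-order test alone is inconclusive -> degen.
(Indeed, f is constant along the null direction of H through x*, so x* is not a strict local extremum.)

degen


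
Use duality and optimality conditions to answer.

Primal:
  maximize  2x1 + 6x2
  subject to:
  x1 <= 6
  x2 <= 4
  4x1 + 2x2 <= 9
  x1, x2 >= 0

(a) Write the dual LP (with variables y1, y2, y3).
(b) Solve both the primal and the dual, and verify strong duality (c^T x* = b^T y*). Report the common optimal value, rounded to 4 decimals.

The standard primal-dual pair for 'max c^T x s.t. A x <= b, x >= 0' is:
  Dual:  min b^T y  s.t.  A^T y >= c,  y >= 0.

So the dual LP is:
  minimize  6y1 + 4y2 + 9y3
  subject to:
    y1 + 4y3 >= 2
    y2 + 2y3 >= 6
    y1, y2, y3 >= 0

Solving the primal: x* = (0.25, 4).
  primal value c^T x* = 24.5.
Solving the dual: y* = (0, 5, 0.5).
  dual value b^T y* = 24.5.
Strong duality: c^T x* = b^T y*. Confirmed.

24.5


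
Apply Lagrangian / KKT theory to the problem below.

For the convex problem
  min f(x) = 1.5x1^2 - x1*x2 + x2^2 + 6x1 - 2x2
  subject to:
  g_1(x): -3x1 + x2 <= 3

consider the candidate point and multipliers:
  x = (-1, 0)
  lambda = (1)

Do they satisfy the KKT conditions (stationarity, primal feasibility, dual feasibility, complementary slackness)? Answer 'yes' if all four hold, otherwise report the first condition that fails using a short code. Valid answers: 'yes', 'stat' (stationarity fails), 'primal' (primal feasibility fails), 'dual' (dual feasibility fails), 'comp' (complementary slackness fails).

Gradient of f: grad f(x) = Q x + c = (3, -1)
Constraint values g_i(x) = a_i^T x - b_i:
  g_1((-1, 0)) = 0
Stationarity residual: grad f(x) + sum_i lambda_i a_i = (0, 0)
  -> stationarity OK
Primal feasibility (all g_i <= 0): OK
Dual feasibility (all lambda_i >= 0): OK
Complementary slackness (lambda_i * g_i(x) = 0 for all i): OK

Verdict: yes, KKT holds.

yes


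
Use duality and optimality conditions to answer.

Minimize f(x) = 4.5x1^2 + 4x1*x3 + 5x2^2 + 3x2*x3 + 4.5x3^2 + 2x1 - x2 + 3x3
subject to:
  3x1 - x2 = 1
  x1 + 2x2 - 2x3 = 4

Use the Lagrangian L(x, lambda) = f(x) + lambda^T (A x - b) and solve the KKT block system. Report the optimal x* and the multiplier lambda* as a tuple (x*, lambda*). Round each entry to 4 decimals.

Form the Lagrangian:
  L(x, lambda) = (1/2) x^T Q x + c^T x + lambda^T (A x - b)
Stationarity (grad_x L = 0): Q x + c + A^T lambda = 0.
Primal feasibility: A x = b.

This gives the KKT block system:
  [ Q   A^T ] [ x     ]   [-c ]
  [ A    0  ] [ lambda ] = [ b ]

Solving the linear system:
  x*      = (0.5479, 0.6436, -1.0824)
  lambda* = (-0.4305, -1.3097)
  f(x*)   = 1.4371

x* = (0.5479, 0.6436, -1.0824), lambda* = (-0.4305, -1.3097)


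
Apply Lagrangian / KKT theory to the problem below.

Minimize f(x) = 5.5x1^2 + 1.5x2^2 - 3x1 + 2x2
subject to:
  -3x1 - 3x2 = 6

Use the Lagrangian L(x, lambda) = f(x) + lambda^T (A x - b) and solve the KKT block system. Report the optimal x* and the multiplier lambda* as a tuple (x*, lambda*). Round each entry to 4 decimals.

Form the Lagrangian:
  L(x, lambda) = (1/2) x^T Q x + c^T x + lambda^T (A x - b)
Stationarity (grad_x L = 0): Q x + c + A^T lambda = 0.
Primal feasibility: A x = b.

This gives the KKT block system:
  [ Q   A^T ] [ x     ]   [-c ]
  [ A    0  ] [ lambda ] = [ b ]

Solving the linear system:
  x*      = (-0.0714, -1.9286)
  lambda* = (-1.2619)
  f(x*)   = 1.9643

x* = (-0.0714, -1.9286), lambda* = (-1.2619)


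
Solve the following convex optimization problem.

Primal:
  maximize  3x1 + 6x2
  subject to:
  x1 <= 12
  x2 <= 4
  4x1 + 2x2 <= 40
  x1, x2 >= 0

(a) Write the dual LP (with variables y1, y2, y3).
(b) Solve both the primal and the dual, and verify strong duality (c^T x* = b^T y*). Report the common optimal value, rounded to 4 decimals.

The standard primal-dual pair for 'max c^T x s.t. A x <= b, x >= 0' is:
  Dual:  min b^T y  s.t.  A^T y >= c,  y >= 0.

So the dual LP is:
  minimize  12y1 + 4y2 + 40y3
  subject to:
    y1 + 4y3 >= 3
    y2 + 2y3 >= 6
    y1, y2, y3 >= 0

Solving the primal: x* = (8, 4).
  primal value c^T x* = 48.
Solving the dual: y* = (0, 4.5, 0.75).
  dual value b^T y* = 48.
Strong duality: c^T x* = b^T y*. Confirmed.

48
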